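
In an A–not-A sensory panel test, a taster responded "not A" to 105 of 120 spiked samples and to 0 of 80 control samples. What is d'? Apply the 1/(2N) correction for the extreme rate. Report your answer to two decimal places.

The false-alarm rate is 0/80 = 0, so apply the 1/(2N) correction: FA → 1/(2·80) = 0.00625.
z(H) = z(0.87500) = 1.150
z(FA) = z(0.00625) = -2.498
d' = 1.150 − (-2.498) = 3.648

d' = 3.65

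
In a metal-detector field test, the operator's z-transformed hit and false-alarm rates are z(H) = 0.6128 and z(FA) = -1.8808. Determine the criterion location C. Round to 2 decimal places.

c = −½·[z(H) + z(FA)] = −½·(0.6128 + (-1.8808)) = 0.6340

C = 0.63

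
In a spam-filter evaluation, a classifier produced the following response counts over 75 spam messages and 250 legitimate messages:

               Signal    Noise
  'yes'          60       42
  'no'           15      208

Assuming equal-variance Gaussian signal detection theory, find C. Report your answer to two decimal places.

H = 60/75 = 0.8000
FA = 42/250 = 0.1680
z(0.8000) = 0.842, z(0.1680) = -0.962
c = −½·[z(H) + z(FA)] = −0.5 × (0.842 + (-0.962)) = 0.060

C = 0.06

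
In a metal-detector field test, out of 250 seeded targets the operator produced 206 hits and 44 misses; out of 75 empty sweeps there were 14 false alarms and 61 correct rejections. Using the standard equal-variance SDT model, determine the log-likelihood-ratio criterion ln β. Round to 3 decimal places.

H = 206/250 = 0.8240
FA = 14/75 = 0.1867
z(H) = 0.9307
z(FA) = -0.8901
ln β = −½·[z(H)² − z(FA)²] = −0.5 × (0.8662 − 0.7923) = -0.03695

ln β = -0.037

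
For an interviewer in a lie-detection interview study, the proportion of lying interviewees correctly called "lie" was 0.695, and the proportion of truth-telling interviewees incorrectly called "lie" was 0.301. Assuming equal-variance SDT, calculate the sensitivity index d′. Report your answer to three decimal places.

Φ⁻¹(H) = 0.5101
Φ⁻¹(FA) = -0.5215
d' = z(H) − z(FA) = 0.5101 − (-0.5215) = 1.0316

d′ = 1.032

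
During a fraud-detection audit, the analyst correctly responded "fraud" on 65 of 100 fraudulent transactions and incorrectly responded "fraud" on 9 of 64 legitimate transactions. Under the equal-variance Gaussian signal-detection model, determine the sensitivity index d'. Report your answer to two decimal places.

H = 65/100 = 0.6500
FA = 9/64 = 0.1406
z(H) = 0.385
z(FA) = -1.078
d' = z(H) − z(FA) = 0.385 − (-1.078) = 1.463

d' = 1.46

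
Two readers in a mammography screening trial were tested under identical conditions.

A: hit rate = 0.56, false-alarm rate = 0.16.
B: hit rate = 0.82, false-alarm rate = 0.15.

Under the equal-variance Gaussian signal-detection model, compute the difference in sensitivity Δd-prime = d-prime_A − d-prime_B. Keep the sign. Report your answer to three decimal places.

A: z(0.56) = 0.1510, z(0.16) = -0.9945, d' = 1.1455
B: z(0.82) = 0.9154, z(0.15) = -1.0364, d' = 1.9518
Δd' = d'_A − d'_B = 1.1455 − 1.9518 = -0.8063
B has the higher sensitivity.

Δd-prime = -0.806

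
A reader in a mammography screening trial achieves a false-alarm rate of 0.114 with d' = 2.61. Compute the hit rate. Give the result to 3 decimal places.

hit rate = 0.920

z(false-alarm rate) = z(0.114) = -1.2055
z(H) = z(FA) + d' = -1.2055 + 2.61 = 1.4045
hit rate = Φ(1.4045) = 0.9199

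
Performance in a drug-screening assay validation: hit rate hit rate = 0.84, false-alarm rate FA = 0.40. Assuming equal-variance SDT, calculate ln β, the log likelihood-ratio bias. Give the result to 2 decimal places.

z(H) = 0.994
z(FA) = -0.253
ln β = −½·[z(H)² − z(FA)²] = −0.5 × (0.988 − 0.064) = -0.462

ln β = -0.46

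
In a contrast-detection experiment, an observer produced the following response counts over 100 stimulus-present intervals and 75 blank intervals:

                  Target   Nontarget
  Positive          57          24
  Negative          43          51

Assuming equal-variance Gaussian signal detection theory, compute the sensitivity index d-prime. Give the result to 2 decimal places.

d-prime = 0.64

H = 57/100 = 0.5700
FA = 24/75 = 0.3200
z(0.5700) = 0.1764, z(0.3200) = -0.4677
d' = z(H) − z(FA) = 0.1764 − (-0.4677) = 0.6441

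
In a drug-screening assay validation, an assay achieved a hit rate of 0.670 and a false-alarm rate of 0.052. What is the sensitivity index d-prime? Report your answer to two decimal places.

z(0.670) = 0.4399, z(0.052) = -1.6258
d' = z(H) − z(FA) = 0.4399 − (-1.6258) = 2.0657

d-prime = 2.07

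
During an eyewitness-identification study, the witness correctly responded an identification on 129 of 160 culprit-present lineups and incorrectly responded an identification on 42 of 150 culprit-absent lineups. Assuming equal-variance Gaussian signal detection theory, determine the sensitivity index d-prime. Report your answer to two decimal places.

H = 129/160 = 0.8063
FA = 42/150 = 0.2800
z(H) = z(0.8063) = 0.864
z(FA) = z(0.2800) = -0.583
d' = z(H) − z(FA) = 0.864 − (-0.583) = 1.447

d-prime = 1.45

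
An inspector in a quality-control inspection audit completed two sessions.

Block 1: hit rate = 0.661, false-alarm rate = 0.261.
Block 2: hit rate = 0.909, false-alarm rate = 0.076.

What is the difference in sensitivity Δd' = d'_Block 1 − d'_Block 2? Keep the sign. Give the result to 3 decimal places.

Δd' = -1.712

Block 1: z(0.661) = 0.4152, z(0.261) = -0.6403, d' = 1.0555
Block 2: z(0.909) = 1.3346, z(0.076) = -1.4325, d' = 2.7671
Δd' = d'_Block 1 − d'_Block 2 = 1.0555 − 2.7671 = -1.7116
Block 2 has the higher sensitivity.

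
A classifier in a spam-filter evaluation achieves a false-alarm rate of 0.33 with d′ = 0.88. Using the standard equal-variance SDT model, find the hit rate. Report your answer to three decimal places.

hit rate = 0.670

z(false-alarm rate) = z(0.33) = -0.4399
z(H) = z(FA) + d' = -0.4399 + 0.88 = 0.4401
hit rate = Φ(0.4401) = 0.6701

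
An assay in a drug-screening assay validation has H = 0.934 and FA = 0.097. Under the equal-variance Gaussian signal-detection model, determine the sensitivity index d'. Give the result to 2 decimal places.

d' = 2.81

z(0.934) = 1.5063, z(0.097) = -1.2988
d' = z(H) − z(FA) = 1.5063 − (-1.2988) = 2.8051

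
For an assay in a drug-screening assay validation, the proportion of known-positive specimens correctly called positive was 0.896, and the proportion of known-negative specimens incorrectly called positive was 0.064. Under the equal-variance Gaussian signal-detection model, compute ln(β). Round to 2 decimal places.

z(H) = 1.259
z(FA) = -1.522
ln β = −½·[z(H)² − z(FA)²] = −0.5 × (1.585 − 2.316) = 0.3655

ln β = 0.37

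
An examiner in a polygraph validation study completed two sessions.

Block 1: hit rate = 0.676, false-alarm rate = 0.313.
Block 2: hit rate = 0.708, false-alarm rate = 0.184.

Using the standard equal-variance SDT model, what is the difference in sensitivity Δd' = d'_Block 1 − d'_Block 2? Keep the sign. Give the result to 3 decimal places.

Δd' = -0.504

Block 1: z(0.676) = 0.4565, z(0.313) = -0.4874, d' = 0.9439
Block 2: z(0.708) = 0.5476, z(0.184) = -0.9002, d' = 1.4478
Δd' = d'_Block 1 − d'_Block 2 = 0.9439 − 1.4478 = -0.5039
Block 2 has the higher sensitivity.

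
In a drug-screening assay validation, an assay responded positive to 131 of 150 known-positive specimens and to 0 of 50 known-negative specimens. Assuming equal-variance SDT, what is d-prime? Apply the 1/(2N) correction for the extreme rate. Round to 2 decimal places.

d-prime = 3.47

The false-alarm rate is 0/50 = 0, so apply the 1/(2N) correction: FA → 1/(2·50) = 0.01000.
z(H) = z(0.87333) = 1.142
z(FA) = z(0.01000) = -2.326
d' = 1.142 − (-2.326) = 3.468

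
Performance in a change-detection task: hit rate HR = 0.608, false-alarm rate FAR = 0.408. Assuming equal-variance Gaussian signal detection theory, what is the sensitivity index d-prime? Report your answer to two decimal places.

z(0.608) = 0.274, z(0.408) = -0.233
d' = z(H) − z(FA) = 0.274 − (-0.233) = 0.507

d-prime = 0.51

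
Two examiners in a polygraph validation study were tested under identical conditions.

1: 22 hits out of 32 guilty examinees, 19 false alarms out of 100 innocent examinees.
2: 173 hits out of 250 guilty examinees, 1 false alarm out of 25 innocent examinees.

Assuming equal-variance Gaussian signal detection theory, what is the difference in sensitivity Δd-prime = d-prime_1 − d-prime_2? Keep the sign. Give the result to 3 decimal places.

1: z(0.6875) = 0.4888, z(0.1900) = -0.8779, d' = 1.3667
2: z(0.6920) = 0.5015, z(0.0400) = -1.7507, d' = 2.2522
Δd' = d'_1 − d'_2 = 1.3667 − 2.2522 = -0.8855
2 has the higher sensitivity.

Δd-prime = -0.886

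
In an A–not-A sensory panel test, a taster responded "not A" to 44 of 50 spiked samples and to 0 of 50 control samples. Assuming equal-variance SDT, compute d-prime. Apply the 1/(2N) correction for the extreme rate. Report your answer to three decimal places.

The false-alarm rate is 0/50 = 0, so apply the 1/(2N) correction: FA → 1/(2·50) = 0.01000.
z(H) = z(0.88000) = 1.1750
z(FA) = z(0.01000) = -2.3263
d' = 1.1750 − (-2.3263) = 3.5013

d-prime = 3.501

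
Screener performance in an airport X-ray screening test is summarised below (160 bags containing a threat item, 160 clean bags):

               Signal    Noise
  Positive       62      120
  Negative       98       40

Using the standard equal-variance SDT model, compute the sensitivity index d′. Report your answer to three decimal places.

d′ = -0.960

H = 62/160 = 0.3875
FA = 120/160 = 0.7500
Φ⁻¹(H) = -0.2858
Φ⁻¹(FA) = 0.6745
d' = z(H) − z(FA) = -0.2858 − 0.6745 = -0.9603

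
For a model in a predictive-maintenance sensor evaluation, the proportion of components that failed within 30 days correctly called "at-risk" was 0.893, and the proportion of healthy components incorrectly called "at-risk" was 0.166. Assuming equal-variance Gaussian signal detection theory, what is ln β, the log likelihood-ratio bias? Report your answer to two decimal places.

Φ⁻¹(0.893) = 1.243, Φ⁻¹(0.166) = -0.970
ln β = −½·[z(H)² − z(FA)²] = −0.5 × (1.545 − 0.941) = -0.302

ln β = -0.30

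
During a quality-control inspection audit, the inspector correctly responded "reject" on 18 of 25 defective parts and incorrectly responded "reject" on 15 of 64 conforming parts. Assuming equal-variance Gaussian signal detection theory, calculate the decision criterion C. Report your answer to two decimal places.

C = 0.07

H = 18/25 = 0.7200
FA = 15/64 = 0.2344
z(0.7200) = 0.5828, z(0.2344) = -0.7244
c = −½·[z(H) + z(FA)] = −0.5 × (0.5828 + (-0.7244)) = 0.0708
c > 0: the inspector has a conservative response bias.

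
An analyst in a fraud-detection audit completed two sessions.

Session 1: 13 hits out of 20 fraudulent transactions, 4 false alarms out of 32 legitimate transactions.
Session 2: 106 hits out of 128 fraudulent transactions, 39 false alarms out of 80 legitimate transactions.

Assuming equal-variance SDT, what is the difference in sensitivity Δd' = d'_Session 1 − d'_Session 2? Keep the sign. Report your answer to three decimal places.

Session 1: z(0.6500) = 0.3853, z(0.1250) = -1.1503, d' = 1.5356
Session 2: z(0.8281) = 0.9467, z(0.4875) = -0.0313, d' = 0.9780
Δd' = d'_Session 1 − d'_Session 2 = 1.5356 − 0.9780 = 0.5576
Session 1 has the higher sensitivity.

Δd' = 0.558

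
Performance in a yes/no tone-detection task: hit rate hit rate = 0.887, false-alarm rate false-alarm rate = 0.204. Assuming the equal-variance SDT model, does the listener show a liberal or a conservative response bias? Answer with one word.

liberal

z(H) = 1.211, z(FA) = -0.827
c = −½·(z(H) + z(FA)) = -0.192
c < 0 → liberal criterion (biased toward responding “yes”).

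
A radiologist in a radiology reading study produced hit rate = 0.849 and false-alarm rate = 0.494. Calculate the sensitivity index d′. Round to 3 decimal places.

z(H) = z(0.849) = 1.0322
z(FA) = z(0.494) = -0.0150
d' = z(H) − z(FA) = 1.0322 − (-0.0150) = 1.0472

d′ = 1.047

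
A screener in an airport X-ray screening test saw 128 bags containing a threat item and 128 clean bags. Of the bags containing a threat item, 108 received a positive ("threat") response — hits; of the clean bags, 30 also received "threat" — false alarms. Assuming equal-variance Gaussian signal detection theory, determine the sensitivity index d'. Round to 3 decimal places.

H = 108/128 = 0.8438
FA = 30/128 = 0.2344
Φ⁻¹(H) = Φ⁻¹(0.8438) = 1.0102
Φ⁻¹(FA) = Φ⁻¹(0.2344) = -0.7244
d' = z(H) − z(FA) = 1.0102 − (-0.7244) = 1.7346

d' = 1.735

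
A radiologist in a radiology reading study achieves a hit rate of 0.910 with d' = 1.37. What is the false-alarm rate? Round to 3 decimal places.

false-alarm rate = 0.488

z(hit rate) = z(0.910) = 1.3408
z(FA) = z(H) − d' = 1.3408 − 1.37 = -0.0292
false-alarm rate = Φ(-0.0292) = 0.4884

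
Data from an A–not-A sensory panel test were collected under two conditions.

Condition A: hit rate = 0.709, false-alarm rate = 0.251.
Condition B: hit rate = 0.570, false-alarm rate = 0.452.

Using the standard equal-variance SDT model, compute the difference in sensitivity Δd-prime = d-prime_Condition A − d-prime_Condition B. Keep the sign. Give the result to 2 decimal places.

Condition A: z(0.709) = 0.550, z(0.251) = -0.671, d' = 1.221
Condition B: z(0.570) = 0.176, z(0.452) = -0.121, d' = 0.297
Δd' = d'_Condition A − d'_Condition B = 1.221 − 0.297 = 0.924
Condition A has the higher sensitivity.

Δd-prime = 0.92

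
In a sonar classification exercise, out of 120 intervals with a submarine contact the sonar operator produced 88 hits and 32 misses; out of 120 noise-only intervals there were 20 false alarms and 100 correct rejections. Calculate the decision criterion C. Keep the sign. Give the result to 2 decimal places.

H = 88/120 = 0.7333
FA = 20/120 = 0.1667
z(0.7333) = 0.6228, z(0.1667) = -0.9673
c = −½·[z(H) + z(FA)] = −0.5 × (0.6228 + (-0.9673)) = 0.17225
c > 0: the sonar operator has a conservative response bias.

C = 0.17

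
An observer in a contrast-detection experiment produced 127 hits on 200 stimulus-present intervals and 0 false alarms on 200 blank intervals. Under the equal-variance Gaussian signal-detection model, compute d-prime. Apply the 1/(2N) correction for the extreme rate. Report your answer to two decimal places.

The false-alarm rate is 0/200 = 0, so apply the 1/(2N) correction: FA → 1/(2·200) = 0.00250.
z(H) = z(0.63500) = 0.345
z(FA) = z(0.00250) = -2.807
d' = 0.345 − (-2.807) = 3.152

d-prime = 3.15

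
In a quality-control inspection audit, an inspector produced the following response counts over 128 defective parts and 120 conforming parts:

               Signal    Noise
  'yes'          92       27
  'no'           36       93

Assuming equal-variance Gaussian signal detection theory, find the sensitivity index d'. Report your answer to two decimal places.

d' = 1.33

H = 92/128 = 0.7188
FA = 27/120 = 0.2250
Φ⁻¹(H) = 0.5793
Φ⁻¹(FA) = -0.7554
d' = z(H) − z(FA) = 0.5793 − (-0.7554) = 1.3347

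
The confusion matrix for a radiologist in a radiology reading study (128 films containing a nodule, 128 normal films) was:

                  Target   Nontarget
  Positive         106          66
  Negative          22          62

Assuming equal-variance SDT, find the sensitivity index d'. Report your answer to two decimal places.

H = 106/128 = 0.8281
FA = 66/128 = 0.5156
z(H) = 0.9467
z(FA) = 0.0391
d' = z(H) − z(FA) = 0.9467 − 0.0391 = 0.9076

d' = 0.91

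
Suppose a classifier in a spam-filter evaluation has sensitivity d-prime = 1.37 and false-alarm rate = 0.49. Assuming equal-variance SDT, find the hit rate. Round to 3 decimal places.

z(false-alarm rate) = z(0.49) = -0.0251
z(H) = z(FA) + d' = -0.0251 + 1.37 = 1.3449
hit rate = Φ(1.3449) = 0.9107

hit rate = 0.911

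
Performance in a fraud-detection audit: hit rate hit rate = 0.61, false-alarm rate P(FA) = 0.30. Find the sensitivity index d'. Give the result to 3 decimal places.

d' = 0.804

z(H) = z(0.61) = 0.2793
z(FA) = z(0.30) = -0.5244
d' = z(H) − z(FA) = 0.2793 − (-0.5244) = 0.8037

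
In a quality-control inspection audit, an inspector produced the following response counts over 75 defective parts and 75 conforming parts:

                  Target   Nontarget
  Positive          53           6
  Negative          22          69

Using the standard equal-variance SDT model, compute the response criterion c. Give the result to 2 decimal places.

c = 0.43

H = 53/75 = 0.7067
FA = 6/75 = 0.0800
Φ⁻¹(H) = Φ⁻¹(0.7067) = 0.5438
Φ⁻¹(FA) = Φ⁻¹(0.0800) = -1.4051
c = −½·[z(H) + z(FA)] = −0.5 × (0.5438 + (-1.4051)) = 0.43065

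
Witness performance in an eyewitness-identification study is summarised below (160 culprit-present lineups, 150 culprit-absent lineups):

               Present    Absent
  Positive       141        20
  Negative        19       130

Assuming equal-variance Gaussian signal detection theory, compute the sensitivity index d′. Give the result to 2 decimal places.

H = 141/160 = 0.8812
FA = 20/150 = 0.1333
Φ⁻¹(0.8812) = 1.181, Φ⁻¹(0.1333) = -1.111
d' = z(H) − z(FA) = 1.181 − (-1.111) = 2.292

d′ = 2.29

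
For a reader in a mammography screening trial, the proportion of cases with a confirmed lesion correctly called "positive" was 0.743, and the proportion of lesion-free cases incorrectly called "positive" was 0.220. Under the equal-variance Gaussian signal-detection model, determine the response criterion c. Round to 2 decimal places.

c = 0.06

z(0.743) = 0.6526, z(0.220) = -0.7722
c = −½·[z(H) + z(FA)] = −0.5 × (0.6526 + (-0.7722)) = 0.0598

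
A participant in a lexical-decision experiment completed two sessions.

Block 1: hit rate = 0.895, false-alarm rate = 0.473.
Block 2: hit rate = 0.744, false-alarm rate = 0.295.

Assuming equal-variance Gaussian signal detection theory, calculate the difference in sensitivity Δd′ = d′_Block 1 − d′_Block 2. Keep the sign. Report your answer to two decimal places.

Δd′ = 0.13

Block 1: z(0.895) = 1.254, z(0.473) = -0.068, d' = 1.322
Block 2: z(0.744) = 0.656, z(0.295) = -0.539, d' = 1.195
Δd' = d'_Block 1 − d'_Block 2 = 1.322 − 1.195 = 0.127
Block 1 has the higher sensitivity.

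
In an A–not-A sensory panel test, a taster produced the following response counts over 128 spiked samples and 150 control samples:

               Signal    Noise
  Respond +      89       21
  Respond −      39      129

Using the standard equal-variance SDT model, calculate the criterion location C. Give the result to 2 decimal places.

C = 0.28

H = 89/128 = 0.6953
FA = 21/150 = 0.1400
z(H) = 0.511
z(FA) = -1.080
c = −½·[z(H) + z(FA)] = −0.5 × (0.511 + (-1.080)) = 0.2845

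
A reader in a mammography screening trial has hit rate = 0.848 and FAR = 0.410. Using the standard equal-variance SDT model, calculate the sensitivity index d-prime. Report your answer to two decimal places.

d-prime = 1.26

Φ⁻¹(H) = Φ⁻¹(0.848) = 1.0279
Φ⁻¹(FA) = Φ⁻¹(0.410) = -0.2275
d' = z(H) − z(FA) = 1.0279 − (-0.2275) = 1.2554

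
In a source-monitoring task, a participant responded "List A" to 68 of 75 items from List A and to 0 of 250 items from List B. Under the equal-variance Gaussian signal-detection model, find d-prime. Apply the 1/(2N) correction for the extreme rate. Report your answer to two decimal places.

The false-alarm rate is 0/250 = 0, so apply the 1/(2N) correction: FA → 1/(2·250) = 0.00200.
z(H) = z(0.90667) = 1.321
z(FA) = z(0.00200) = -2.878
d' = 1.321 − (-2.878) = 4.199

d-prime = 4.20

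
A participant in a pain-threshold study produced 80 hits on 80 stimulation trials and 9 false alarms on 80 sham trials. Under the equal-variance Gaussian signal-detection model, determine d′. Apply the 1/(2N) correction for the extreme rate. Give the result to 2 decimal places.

d′ = 3.71

The hit rate is 80/80 = 1, so apply the 1/(2N) correction: H → 1 − 1/(2·80) = 0.99375.
z(H) = z(0.99375) = 2.498
z(FA) = z(0.11250) = -1.213
d' = 2.498 − (-1.213) = 3.711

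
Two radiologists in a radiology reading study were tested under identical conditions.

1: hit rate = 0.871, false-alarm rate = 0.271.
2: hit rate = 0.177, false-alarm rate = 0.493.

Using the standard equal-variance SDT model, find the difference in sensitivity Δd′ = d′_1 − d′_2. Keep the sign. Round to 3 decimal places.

1: z(0.871) = 1.1311, z(0.271) = -0.6098, d' = 1.7409
2: z(0.177) = -0.9269, z(0.493) = -0.0175, d' = -0.9094
Δd' = d'_1 − d'_2 = 1.7409 − (-0.9094) = 2.6503
1 has the higher sensitivity.

Δd′ = 2.650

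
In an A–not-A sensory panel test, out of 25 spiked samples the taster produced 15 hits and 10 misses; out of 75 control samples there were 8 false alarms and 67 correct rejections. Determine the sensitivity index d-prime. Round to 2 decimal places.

d-prime = 1.50

H = 15/25 = 0.6000
FA = 8/75 = 0.1067
Φ⁻¹(H) = Φ⁻¹(0.6000) = 0.2533
Φ⁻¹(FA) = Φ⁻¹(0.1067) = -1.2443
d' = z(H) − z(FA) = 0.2533 − (-1.2443) = 1.4976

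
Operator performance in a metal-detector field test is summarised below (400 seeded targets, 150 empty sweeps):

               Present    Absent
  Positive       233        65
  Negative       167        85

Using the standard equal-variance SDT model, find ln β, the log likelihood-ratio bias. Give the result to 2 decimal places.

H = 233/400 = 0.5825
FA = 65/150 = 0.4333
z(0.5825) = 0.208, z(0.4333) = -0.168
ln β = −½·[z(H)² − z(FA)²] = −0.5 × (0.043 − 0.028) = -0.0075

ln β = -0.01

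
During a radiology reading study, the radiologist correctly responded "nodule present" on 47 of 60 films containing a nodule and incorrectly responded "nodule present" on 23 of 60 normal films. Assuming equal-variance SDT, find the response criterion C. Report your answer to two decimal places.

H = 47/60 = 0.7833
FA = 23/60 = 0.3833
z(H) = z(0.7833) = 0.7834
z(FA) = z(0.3833) = -0.2968
c = −½·[z(H) + z(FA)] = −0.5 × (0.7834 + (-0.2968)) = -0.2433
c < 0: the radiologist has a liberal response bias.

C = -0.24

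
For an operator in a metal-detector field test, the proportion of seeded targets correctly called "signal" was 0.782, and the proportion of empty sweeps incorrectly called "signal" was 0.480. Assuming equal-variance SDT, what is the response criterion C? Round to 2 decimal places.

C = -0.36

Φ⁻¹(0.782) = 0.779, Φ⁻¹(0.480) = -0.050
c = −½·[z(H) + z(FA)] = −0.5 × (0.779 + (-0.050)) = -0.3645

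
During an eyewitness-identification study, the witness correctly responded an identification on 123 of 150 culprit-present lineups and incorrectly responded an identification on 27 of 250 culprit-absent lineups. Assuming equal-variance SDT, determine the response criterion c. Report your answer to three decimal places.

H = 123/150 = 0.8200
FA = 27/250 = 0.1080
z(H) = z(0.8200) = 0.9154
z(FA) = z(0.1080) = -1.2372
c = −½·[z(H) + z(FA)] = −0.5 × (0.9154 + (-1.2372)) = 0.1609

c = 0.161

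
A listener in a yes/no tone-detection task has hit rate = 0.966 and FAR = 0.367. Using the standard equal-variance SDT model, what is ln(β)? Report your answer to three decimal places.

ln β = -1.608

z(0.966) = 1.8250, z(0.367) = -0.3398
ln β = −½·[z(H)² − z(FA)²] = −0.5 × (3.3306 − 0.1155) = -1.60755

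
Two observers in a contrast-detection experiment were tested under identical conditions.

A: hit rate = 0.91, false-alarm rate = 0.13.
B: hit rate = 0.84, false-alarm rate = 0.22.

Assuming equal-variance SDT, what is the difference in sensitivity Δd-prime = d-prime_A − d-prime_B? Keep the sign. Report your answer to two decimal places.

Δd-prime = 0.70

A: z(0.91) = 1.341, z(0.13) = -1.126, d' = 2.467
B: z(0.84) = 0.994, z(0.22) = -0.772, d' = 1.766
Δd' = d'_A − d'_B = 2.467 − 1.766 = 0.701
A has the higher sensitivity.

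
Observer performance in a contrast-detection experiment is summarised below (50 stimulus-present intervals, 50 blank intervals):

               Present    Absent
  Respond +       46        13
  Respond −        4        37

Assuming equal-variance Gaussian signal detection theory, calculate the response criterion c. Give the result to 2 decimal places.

H = 46/50 = 0.9200
FA = 13/50 = 0.2600
Φ⁻¹(H) = Φ⁻¹(0.9200) = 1.4051
Φ⁻¹(FA) = Φ⁻¹(0.2600) = -0.6433
c = −½·[z(H) + z(FA)] = −0.5 × (1.4051 + (-0.6433)) = -0.3809
c < 0: the observer has a liberal response bias.

c = -0.38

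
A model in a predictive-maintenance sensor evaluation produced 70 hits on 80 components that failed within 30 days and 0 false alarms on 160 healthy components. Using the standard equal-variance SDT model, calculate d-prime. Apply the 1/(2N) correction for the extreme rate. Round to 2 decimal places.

The false-alarm rate is 0/160 = 0, so apply the 1/(2N) correction: FA → 1/(2·160) = 0.00313.
z(H) = z(0.87500) = 1.150
z(FA) = z(0.00313) = -2.734
d' = 1.150 − (-2.734) = 3.884

d-prime = 3.88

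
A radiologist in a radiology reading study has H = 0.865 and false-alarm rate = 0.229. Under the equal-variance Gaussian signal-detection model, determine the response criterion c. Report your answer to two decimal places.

Φ⁻¹(H) = Φ⁻¹(0.865) = 1.1031
Φ⁻¹(FA) = Φ⁻¹(0.229) = -0.7421
c = −½·[z(H) + z(FA)] = −0.5 × (1.1031 + (-0.7421)) = -0.1805

c = -0.18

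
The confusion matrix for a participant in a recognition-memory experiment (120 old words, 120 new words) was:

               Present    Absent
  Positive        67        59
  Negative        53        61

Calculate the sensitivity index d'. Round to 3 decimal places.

H = 67/120 = 0.5583
FA = 59/120 = 0.4917
z(0.5583) = 0.1467, z(0.4917) = -0.0208
d' = z(H) − z(FA) = 0.1467 − (-0.0208) = 0.1675

d' = 0.168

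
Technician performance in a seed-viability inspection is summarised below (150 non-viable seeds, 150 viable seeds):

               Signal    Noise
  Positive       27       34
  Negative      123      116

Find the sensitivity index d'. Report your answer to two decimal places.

H = 27/150 = 0.1800
FA = 34/150 = 0.2267
Φ⁻¹(H) = Φ⁻¹(0.1800) = -0.9154
Φ⁻¹(FA) = Φ⁻¹(0.2267) = -0.7498
d' = z(H) − z(FA) = -0.9154 − (-0.7498) = -0.1656

d' = -0.17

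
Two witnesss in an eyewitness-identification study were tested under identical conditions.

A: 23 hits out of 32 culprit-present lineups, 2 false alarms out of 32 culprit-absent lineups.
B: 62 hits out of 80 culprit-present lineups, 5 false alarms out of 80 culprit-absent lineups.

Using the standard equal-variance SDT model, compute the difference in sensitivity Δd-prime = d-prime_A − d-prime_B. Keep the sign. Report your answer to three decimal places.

A: z(0.7188) = 0.5793, z(0.0625) = -1.5341, d' = 2.1134
B: z(0.7750) = 0.7554, z(0.0625) = -1.5341, d' = 2.2895
Δd' = d'_A − d'_B = 2.1134 − 2.2895 = -0.1761
B has the higher sensitivity.

Δd-prime = -0.176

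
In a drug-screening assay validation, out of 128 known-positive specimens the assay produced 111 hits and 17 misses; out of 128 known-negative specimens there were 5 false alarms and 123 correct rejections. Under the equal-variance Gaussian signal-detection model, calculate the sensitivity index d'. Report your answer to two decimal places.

H = 111/128 = 0.8672
FA = 5/128 = 0.0391
z(H) = 1.113
z(FA) = -1.761
d' = z(H) − z(FA) = 1.113 − (-1.761) = 2.874

d' = 2.87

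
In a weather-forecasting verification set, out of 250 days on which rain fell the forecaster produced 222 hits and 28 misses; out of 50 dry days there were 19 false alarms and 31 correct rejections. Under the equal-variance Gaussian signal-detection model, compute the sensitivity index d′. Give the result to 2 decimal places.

H = 222/250 = 0.8880
FA = 19/50 = 0.3800
z(H) = z(0.8880) = 1.216
z(FA) = z(0.3800) = -0.305
d' = z(H) − z(FA) = 1.216 − (-0.305) = 1.521

d′ = 1.52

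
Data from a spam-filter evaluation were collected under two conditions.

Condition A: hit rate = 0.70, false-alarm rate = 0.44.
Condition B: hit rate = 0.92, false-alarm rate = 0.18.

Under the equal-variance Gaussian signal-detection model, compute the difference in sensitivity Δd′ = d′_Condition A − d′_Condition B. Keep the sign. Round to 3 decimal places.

Δd′ = -1.645

Condition A: z(0.70) = 0.5244, z(0.44) = -0.1510, d' = 0.6754
Condition B: z(0.92) = 1.4051, z(0.18) = -0.9154, d' = 2.3205
Δd' = d'_Condition A − d'_Condition B = 0.6754 − 2.3205 = -1.6451
Condition B has the higher sensitivity.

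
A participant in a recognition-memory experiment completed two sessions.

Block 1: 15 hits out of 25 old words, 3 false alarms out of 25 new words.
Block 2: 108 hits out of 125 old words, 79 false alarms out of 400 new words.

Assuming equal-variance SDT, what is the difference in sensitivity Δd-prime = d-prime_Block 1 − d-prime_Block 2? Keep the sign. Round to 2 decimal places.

Δd-prime = -0.52

Block 1: z(0.6000) = 0.253, z(0.1200) = -1.175, d' = 1.428
Block 2: z(0.8640) = 1.098, z(0.1975) = -0.851, d' = 1.949
Δd' = d'_Block 1 − d'_Block 2 = 1.428 − 1.949 = -0.521
Block 2 has the higher sensitivity.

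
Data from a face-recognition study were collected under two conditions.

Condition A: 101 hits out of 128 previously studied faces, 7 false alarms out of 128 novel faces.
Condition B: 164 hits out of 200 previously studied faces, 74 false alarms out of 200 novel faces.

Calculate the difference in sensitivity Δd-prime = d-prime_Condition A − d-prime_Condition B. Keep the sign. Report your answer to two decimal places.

Δd-prime = 1.16

Condition A: z(0.7891) = 0.803, z(0.0547) = -1.601, d' = 2.404
Condition B: z(0.8200) = 0.915, z(0.3700) = -0.332, d' = 1.247
Δd' = d'_Condition A − d'_Condition B = 2.404 − 1.247 = 1.157
Condition A has the higher sensitivity.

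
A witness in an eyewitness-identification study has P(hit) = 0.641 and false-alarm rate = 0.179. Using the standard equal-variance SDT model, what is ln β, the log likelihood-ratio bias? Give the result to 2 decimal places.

z(H) = 0.361
z(FA) = -0.919
ln β = −½·[z(H)² − z(FA)²] = −0.5 × (0.130 − 0.845) = 0.3575

ln β = 0.36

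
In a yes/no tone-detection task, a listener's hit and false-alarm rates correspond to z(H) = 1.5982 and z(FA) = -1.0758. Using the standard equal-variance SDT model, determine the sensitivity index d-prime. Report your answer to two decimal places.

d' = z(H) − z(FA) = 1.5982 − (-1.0758) = 2.6740

d-prime = 2.67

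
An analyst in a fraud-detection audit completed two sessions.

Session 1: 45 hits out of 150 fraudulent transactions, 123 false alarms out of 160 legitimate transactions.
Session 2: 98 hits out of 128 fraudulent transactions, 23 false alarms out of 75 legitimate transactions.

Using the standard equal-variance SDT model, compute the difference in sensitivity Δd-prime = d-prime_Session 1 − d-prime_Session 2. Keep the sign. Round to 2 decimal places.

Session 1: z(0.3000) = -0.524, z(0.7688) = 0.735, d' = -1.259
Session 2: z(0.7656) = 0.724, z(0.3067) = -0.505, d' = 1.229
Δd' = d'_Session 1 − d'_Session 2 = -1.259 − 1.229 = -2.488
Session 2 has the higher sensitivity.

Δd-prime = -2.49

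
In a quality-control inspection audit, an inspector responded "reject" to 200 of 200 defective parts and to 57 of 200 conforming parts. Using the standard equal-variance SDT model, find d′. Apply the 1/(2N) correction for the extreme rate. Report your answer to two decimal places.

d′ = 3.38

The hit rate is 200/200 = 1, so apply the 1/(2N) correction: H → 1 − 1/(2·200) = 0.99750.
z(H) = z(0.99750) = 2.807
z(FA) = z(0.28500) = -0.568
d' = 2.807 − (-0.568) = 3.375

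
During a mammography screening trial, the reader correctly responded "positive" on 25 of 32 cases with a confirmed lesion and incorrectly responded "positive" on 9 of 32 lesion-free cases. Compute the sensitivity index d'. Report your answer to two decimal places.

d' = 1.36

H = 25/32 = 0.7812
FA = 9/32 = 0.2812
z(H) = z(0.7812) = 0.7763
z(FA) = z(0.2812) = -0.5793
d' = z(H) − z(FA) = 0.7763 − (-0.5793) = 1.3556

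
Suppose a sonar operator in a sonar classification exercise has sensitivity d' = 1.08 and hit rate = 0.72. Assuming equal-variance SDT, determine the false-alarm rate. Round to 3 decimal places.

false-alarm rate = 0.310

z(hit rate) = z(0.72) = 0.5828
z(FA) = z(H) − d' = 0.5828 − 1.08 = -0.4972
false-alarm rate = Φ(-0.4972) = 0.3095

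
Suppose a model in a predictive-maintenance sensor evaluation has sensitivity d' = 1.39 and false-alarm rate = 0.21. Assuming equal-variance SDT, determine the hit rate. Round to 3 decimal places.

z(false-alarm rate) = z(0.21) = -0.8064
z(H) = z(FA) + d' = -0.8064 + 1.39 = 0.5836
hit rate = Φ(0.5836) = 0.7203

hit rate = 0.720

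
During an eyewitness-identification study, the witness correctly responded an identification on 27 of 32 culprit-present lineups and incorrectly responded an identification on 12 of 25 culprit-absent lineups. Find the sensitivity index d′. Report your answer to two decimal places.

H = 27/32 = 0.8438
FA = 12/25 = 0.4800
Φ⁻¹(0.8438) = 1.0102, Φ⁻¹(0.4800) = -0.0502
d' = z(H) − z(FA) = 1.0102 − (-0.0502) = 1.0604

d′ = 1.06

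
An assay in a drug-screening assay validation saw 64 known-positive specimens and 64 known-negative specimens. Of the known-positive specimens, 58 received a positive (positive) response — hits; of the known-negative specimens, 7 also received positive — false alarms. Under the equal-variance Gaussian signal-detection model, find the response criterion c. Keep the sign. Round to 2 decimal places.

c = -0.04

H = 58/64 = 0.9062
FA = 7/64 = 0.1094
Φ⁻¹(H) = 1.3177
Φ⁻¹(FA) = -1.2297
c = −½·[z(H) + z(FA)] = −0.5 × (1.3177 + (-1.2297)) = -0.0440
c < 0: the assay has a liberal response bias.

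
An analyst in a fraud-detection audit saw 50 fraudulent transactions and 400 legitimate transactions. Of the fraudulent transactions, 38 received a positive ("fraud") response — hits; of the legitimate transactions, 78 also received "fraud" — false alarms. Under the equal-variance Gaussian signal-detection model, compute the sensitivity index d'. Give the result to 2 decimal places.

H = 38/50 = 0.7600
FA = 78/400 = 0.1950
Φ⁻¹(0.7600) = 0.7063, Φ⁻¹(0.1950) = -0.8596
d' = z(H) − z(FA) = 0.7063 − (-0.8596) = 1.5659

d' = 1.57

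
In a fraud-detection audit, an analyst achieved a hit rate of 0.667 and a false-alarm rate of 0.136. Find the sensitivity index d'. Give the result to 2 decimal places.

Φ⁻¹(H) = Φ⁻¹(0.667) = 0.432
Φ⁻¹(FA) = Φ⁻¹(0.136) = -1.098
d' = z(H) − z(FA) = 0.432 − (-1.098) = 1.530

d' = 1.53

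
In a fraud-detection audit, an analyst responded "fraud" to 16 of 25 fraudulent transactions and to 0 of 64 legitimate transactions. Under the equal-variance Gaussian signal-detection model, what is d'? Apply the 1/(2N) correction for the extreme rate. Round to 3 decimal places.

d' = 2.776

The false-alarm rate is 0/64 = 0, so apply the 1/(2N) correction: FA → 1/(2·64) = 0.00781.
z(H) = z(0.64000) = 0.3585
z(FA) = z(0.00781) = -2.4177
d' = 0.3585 − (-2.4177) = 2.7762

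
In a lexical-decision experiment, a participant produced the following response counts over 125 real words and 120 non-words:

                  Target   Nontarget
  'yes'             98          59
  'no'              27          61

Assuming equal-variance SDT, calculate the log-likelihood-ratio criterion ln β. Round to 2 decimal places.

H = 98/125 = 0.7840
FA = 59/120 = 0.4917
z(H) = 0.786
z(FA) = -0.021
ln β = −½·[z(H)² − z(FA)²] = −0.5 × (0.618 − 0.000) = -0.309

ln β = -0.31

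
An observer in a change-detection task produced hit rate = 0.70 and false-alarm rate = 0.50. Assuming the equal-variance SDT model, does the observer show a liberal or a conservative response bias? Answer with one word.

liberal

z(H) = 0.524, z(FA) = 0.000
c = −½·(z(H) + z(FA)) = -0.262
c < 0 → liberal criterion (biased toward responding “yes”).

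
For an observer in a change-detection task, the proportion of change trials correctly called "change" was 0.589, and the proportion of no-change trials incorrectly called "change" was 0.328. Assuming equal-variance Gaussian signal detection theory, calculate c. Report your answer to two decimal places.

c = 0.11

z(H) = z(0.589) = 0.225
z(FA) = z(0.328) = -0.445
c = −½·[z(H) + z(FA)] = −0.5 × (0.225 + (-0.445)) = 0.110
c > 0: the observer has a conservative response bias.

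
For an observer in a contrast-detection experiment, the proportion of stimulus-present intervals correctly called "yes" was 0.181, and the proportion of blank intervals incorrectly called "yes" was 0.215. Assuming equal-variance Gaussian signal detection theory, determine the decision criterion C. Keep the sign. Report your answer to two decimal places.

C = 0.85

z(H) = z(0.181) = -0.9116
z(FA) = z(0.215) = -0.7892
c = −½·[z(H) + z(FA)] = −0.5 × (-0.9116 + (-0.7892)) = 0.8504
c > 0: the observer has a conservative response bias.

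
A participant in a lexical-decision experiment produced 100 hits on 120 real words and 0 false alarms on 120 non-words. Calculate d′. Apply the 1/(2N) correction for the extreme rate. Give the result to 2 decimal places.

The false-alarm rate is 0/120 = 0, so apply the 1/(2N) correction: FA → 1/(2·120) = 0.00417.
z(H) = z(0.83333) = 0.967
z(FA) = z(0.00417) = -2.638
d' = 0.967 − (-2.638) = 3.605

d′ = 3.61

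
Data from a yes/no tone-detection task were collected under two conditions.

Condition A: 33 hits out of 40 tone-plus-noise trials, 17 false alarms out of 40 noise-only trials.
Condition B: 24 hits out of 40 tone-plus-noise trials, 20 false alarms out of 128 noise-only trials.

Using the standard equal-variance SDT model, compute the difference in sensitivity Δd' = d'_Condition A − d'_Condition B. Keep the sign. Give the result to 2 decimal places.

Condition A: z(0.8250) = 0.935, z(0.4250) = -0.189, d' = 1.124
Condition B: z(0.6000) = 0.253, z(0.1562) = -1.010, d' = 1.263
Δd' = d'_Condition A − d'_Condition B = 1.124 − 1.263 = -0.139
Condition B has the higher sensitivity.

Δd' = -0.14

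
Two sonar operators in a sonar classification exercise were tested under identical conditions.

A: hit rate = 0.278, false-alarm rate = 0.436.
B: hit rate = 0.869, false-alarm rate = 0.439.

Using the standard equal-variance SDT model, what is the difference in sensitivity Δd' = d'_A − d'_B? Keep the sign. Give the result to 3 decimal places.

A: z(0.278) = -0.5888, z(0.436) = -0.1611, d' = -0.4277
B: z(0.869) = 1.1217, z(0.439) = -0.1535, d' = 1.2752
Δd' = d'_A − d'_B = -0.4277 − 1.2752 = -1.7029
B has the higher sensitivity.

Δd' = -1.703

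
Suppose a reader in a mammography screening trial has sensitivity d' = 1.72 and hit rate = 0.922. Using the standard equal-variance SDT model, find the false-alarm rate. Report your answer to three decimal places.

false-alarm rate = 0.382

z(hit rate) = z(0.922) = 1.4187
z(FA) = z(H) − d' = 1.4187 − 1.72 = -0.3013
false-alarm rate = Φ(-0.3013) = 0.3816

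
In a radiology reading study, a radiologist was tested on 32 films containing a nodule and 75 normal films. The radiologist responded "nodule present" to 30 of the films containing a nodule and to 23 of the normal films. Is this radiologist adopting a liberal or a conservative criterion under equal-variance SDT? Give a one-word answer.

liberal

z(H) = 1.534, z(FA) = -0.505
c = −½·(z(H) + z(FA)) = -0.5145
c < 0 → liberal criterion (biased toward responding “yes”).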